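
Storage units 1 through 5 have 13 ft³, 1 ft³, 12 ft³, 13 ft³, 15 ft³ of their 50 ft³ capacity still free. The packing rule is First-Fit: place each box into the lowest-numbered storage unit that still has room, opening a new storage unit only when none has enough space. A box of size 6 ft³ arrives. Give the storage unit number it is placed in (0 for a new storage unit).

1

Storage units with room: storage unit 1 (13 ft³), storage unit 3 (12 ft³), storage unit 4 (13 ft³), storage unit 5 (15 ft³).
The first with room is storage unit 1.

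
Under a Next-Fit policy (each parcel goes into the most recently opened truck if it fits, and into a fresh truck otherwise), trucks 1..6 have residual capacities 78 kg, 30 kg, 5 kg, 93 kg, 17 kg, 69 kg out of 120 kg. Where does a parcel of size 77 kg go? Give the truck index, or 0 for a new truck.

0

Next-Fit only looks at truck 6, which has 69 kg free.
77 kg does not fit, so a new truck is opened.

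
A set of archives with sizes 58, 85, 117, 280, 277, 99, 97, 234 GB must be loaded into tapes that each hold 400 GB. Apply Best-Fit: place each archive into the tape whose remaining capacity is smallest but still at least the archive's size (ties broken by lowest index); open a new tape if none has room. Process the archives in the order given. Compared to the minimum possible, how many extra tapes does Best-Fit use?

Best-Fit: [58,85,117] [280,99] [277,97] [234] → 4 tapes.
Total size 1247 GB; any packing needs at least ⌈1247/400⌉ = 4 tapes.
So 4 is already optimal.

0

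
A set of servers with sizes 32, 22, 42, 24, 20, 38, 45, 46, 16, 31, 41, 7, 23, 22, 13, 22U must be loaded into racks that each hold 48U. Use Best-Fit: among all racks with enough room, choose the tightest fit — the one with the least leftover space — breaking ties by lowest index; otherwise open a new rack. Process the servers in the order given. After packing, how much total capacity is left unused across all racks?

36

Put 32U in rack 1; 16U remain.
Put 22U in rack 2; 26U remain.
Put 42U in rack 3; 6U remain.
Put 24U in rack 2; 2U remain.
Put 20U in rack 4; 28U remain.
Put 38U in rack 5; 10U remain.
Put 45U in rack 6; 3U remain.
Put 46U in rack 7; 2U remain.
Put 16U in rack 1; 0U remain.
Put 31U in rack 8; 17U remain.
Put 41U in rack 9; 7U remain.
Put 7U in rack 9; 0U remain.
Put 23U in rack 4; 5U remain.
Put 22U in rack 10; 26U remain.
Put 13U in rack 8; 4U remain.
Put 22U in rack 10; 4U remain.
10 racks × 48U = 480U; used 444U; unused 36U.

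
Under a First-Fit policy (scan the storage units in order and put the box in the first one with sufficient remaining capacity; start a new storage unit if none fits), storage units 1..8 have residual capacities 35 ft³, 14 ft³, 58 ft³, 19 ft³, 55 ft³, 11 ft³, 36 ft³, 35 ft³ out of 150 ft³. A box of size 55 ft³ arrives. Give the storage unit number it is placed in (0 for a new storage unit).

3

Storage units with room: storage unit 3 (58 ft³), storage unit 5 (55 ft³).
The first with room is storage unit 3.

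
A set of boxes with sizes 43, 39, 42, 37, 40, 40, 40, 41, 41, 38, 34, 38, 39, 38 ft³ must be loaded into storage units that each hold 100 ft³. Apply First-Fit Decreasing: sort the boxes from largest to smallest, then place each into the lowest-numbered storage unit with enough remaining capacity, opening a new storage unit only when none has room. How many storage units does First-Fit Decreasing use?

Sorted descending: 43, 42, 41, 41, 40, 40, 40, 39, 39, 38, 38, 38, 37, 34.
Put 43 ft³ in storage unit 1; 57 ft³ remain.
Put 42 ft³ in storage unit 1; 15 ft³ remain.
Put 41 ft³ in storage unit 2; 59 ft³ remain.
Put 41 ft³ in storage unit 2; 18 ft³ remain.
Put 40 ft³ in storage unit 3; 60 ft³ remain.
Put 40 ft³ in storage unit 3; 20 ft³ remain.
Put 40 ft³ in storage unit 4; 60 ft³ remain.
Put 39 ft³ in storage unit 4; 21 ft³ remain.
Put 39 ft³ in storage unit 5; 61 ft³ remain.
Put 38 ft³ in storage unit 5; 23 ft³ remain.
Put 38 ft³ in storage unit 6; 62 ft³ remain.
Put 38 ft³ in storage unit 6; 24 ft³ remain.
Put 37 ft³ in storage unit 7; 63 ft³ remain.
Put 34 ft³ in storage unit 7; 29 ft³ remain.
Final storage units: [43,42] [41,41] [40,40] [40,39] [39,38] [38,38] [37,34].

7 storage units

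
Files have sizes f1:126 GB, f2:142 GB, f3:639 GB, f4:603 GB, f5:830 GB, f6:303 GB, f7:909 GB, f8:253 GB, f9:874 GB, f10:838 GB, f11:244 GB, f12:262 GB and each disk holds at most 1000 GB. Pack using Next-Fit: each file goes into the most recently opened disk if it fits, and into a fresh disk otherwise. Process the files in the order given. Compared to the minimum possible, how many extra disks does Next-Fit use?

Next-Fit: [126,142,639] [603] [830] [303] [909] [253] [874] [838] [244,262] → 9 disks.
Total size 6023 GB; any packing needs at least ⌈6023/1000⌉ = 7 disks.
An optimal packing achieves that bound: [909] [874,126] [838,142] [830] [639,303] [603,262] [253,244] → 7 disks.
Excess: 9 − 7 = 2.

2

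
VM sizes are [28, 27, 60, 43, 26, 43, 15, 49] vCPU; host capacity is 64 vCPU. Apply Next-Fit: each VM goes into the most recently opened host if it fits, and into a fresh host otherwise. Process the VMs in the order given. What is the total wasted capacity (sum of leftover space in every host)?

Put 28 vCPU in host 1; 36 vCPU remain.
Put 27 vCPU in host 1; 9 vCPU remain.
Put 60 vCPU in host 2; 4 vCPU remain.
Put 43 vCPU in host 3; 21 vCPU remain.
Put 26 vCPU in host 4; 38 vCPU remain.
Put 43 vCPU in host 5; 21 vCPU remain.
Put 15 vCPU in host 5; 6 vCPU remain.
Put 49 vCPU in host 6; 15 vCPU remain.
6 hosts × 64 vCPU = 384 vCPU; used 291 vCPU; unused 93 vCPU.

93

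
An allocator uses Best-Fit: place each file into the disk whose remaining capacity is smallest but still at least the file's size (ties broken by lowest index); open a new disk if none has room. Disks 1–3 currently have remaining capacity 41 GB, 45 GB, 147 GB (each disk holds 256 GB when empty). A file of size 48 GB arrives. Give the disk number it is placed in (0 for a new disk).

Disks with room: disk 3 (147 GB).
Tightest fit is disk 3 with 147 GB free.

3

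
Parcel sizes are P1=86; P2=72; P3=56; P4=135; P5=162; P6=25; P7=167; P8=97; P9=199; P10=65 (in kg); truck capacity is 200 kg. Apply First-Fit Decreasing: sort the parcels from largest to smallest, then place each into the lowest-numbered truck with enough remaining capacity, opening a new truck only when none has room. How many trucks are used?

Sorted descending: 199, 167, 162, 135, 97, 86, 72, 65, 56, 25.
truck 1: place 199 kg, 1 kg left
truck 2: place 167 kg, 33 kg left
truck 3: place 162 kg, 38 kg left
truck 4: place 135 kg, 65 kg left
truck 5: place 97 kg, 103 kg left
truck 5: place 86 kg, 17 kg left
truck 6: place 72 kg, 128 kg left
truck 4: place 65 kg, 0 kg left
truck 6: place 56 kg, 72 kg left
truck 2: place 25 kg, 8 kg left

6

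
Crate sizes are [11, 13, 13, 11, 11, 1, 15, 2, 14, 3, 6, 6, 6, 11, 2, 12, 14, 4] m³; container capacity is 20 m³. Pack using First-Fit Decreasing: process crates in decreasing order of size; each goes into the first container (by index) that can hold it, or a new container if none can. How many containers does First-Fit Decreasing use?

Sorted descending: 15, 14, 14, 13, 13, 12, 11, 11, 11, 11, 6, 6, 6, 4, 3, 2, 2, 1.
15 m³ → container 1 (remaining 5 m³)
14 m³ → container 2 (remaining 6 m³)
14 m³ → container 3 (remaining 6 m³)
13 m³ → container 4 (remaining 7 m³)
13 m³ → container 5 (remaining 7 m³)
12 m³ → container 6 (remaining 8 m³)
11 m³ → container 7 (remaining 9 m³)
11 m³ → container 8 (remaining 9 m³)
11 m³ → container 9 (remaining 9 m³)
11 m³ → container 10 (remaining 9 m³)
6 m³ → container 2 (remaining 0 m³)
6 m³ → container 3 (remaining 0 m³)
6 m³ → container 4 (remaining 1 m³)
4 m³ → container 1 (remaining 1 m³)
3 m³ → container 5 (remaining 4 m³)
2 m³ → container 5 (remaining 2 m³)
2 m³ → container 5 (remaining 0 m³)
1 m³ → container 1 (remaining 0 m³)
Final containers: [15,4,1] [14,6] [14,6] [13,6] [13,3,2,2] [12] [11] [11] [11] [11].

10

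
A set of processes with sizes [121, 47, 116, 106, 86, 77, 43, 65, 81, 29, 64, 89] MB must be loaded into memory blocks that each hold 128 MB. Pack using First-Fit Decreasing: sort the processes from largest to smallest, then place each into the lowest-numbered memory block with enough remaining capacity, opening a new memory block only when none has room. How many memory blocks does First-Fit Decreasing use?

Sorted descending: 121, 116, 106, 89, 86, 81, 77, 65, 64, 47, 43, 29.
memory block 1: place 121 MB, 7 MB left
memory block 2: place 116 MB, 12 MB left
memory block 3: place 106 MB, 22 MB left
memory block 4: place 89 MB, 39 MB left
memory block 5: place 86 MB, 42 MB left
memory block 6: place 81 MB, 47 MB left
memory block 7: place 77 MB, 51 MB left
memory block 8: place 65 MB, 63 MB left
memory block 9: place 64 MB, 64 MB left
memory block 6: place 47 MB, 0 MB left
memory block 7: place 43 MB, 8 MB left
memory block 4: place 29 MB, 10 MB left

9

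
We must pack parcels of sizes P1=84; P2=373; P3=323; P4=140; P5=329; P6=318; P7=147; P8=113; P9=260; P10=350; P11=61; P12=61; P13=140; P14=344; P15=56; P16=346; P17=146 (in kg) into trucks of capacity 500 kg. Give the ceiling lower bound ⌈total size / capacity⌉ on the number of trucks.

8

Total size = 84 + 373 + 323 + 140 + 329 + 318 + 147 + 113 + 260 + 350 + 61 + 61 + 140 + 344 + 56 + 346 + 146 = 3591 kg.
⌈3591 / 500⌉ = 8.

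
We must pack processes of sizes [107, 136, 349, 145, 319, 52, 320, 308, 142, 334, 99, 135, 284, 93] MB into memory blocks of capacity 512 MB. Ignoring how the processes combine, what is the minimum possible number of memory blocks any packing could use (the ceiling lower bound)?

6 memory blocks

Total size = 107 + 136 + 349 + 145 + 319 + 52 + 320 + 308 + 142 + 334 + 99 + 135 + 284 + 93 = 2823 MB.
⌈2823 / 512⌉ = 6.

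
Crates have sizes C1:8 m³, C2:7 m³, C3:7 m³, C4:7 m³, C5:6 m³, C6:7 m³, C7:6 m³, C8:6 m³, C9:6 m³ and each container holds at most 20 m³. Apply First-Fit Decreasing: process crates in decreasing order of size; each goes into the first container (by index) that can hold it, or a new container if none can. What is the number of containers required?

4 containers

Sorted descending: 8, 7, 7, 7, 7, 6, 6, 6, 6.
8 m³ → container 1 (remaining 12 m³)
7 m³ → container 1 (remaining 5 m³)
7 m³ → container 2 (remaining 13 m³)
7 m³ → container 2 (remaining 6 m³)
7 m³ → container 3 (remaining 13 m³)
6 m³ → container 2 (remaining 0 m³)
6 m³ → container 3 (remaining 7 m³)
6 m³ → container 3 (remaining 1 m³)
6 m³ → container 4 (remaining 14 m³)
Final containers: [8,7] [7,7,6] [7,6,6] [6].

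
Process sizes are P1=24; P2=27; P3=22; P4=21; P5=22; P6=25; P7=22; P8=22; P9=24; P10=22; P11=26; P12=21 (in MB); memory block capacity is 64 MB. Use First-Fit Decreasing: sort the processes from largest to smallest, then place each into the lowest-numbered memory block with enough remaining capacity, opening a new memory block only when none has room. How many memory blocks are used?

6

Sorted descending: 27, 26, 25, 24, 24, 22, 22, 22, 22, 22, 21, 21.
Put 27 MB in memory block 1; 37 MB remain.
Put 26 MB in memory block 1; 11 MB remain.
Put 25 MB in memory block 2; 39 MB remain.
Put 24 MB in memory block 2; 15 MB remain.
Put 24 MB in memory block 3; 40 MB remain.
Put 22 MB in memory block 3; 18 MB remain.
Put 22 MB in memory block 4; 42 MB remain.
Put 22 MB in memory block 4; 20 MB remain.
Put 22 MB in memory block 5; 42 MB remain.
Put 22 MB in memory block 5; 20 MB remain.
Put 21 MB in memory block 6; 43 MB remain.
Put 21 MB in memory block 6; 22 MB remain.
Final memory blocks: [27,26] [25,24] [24,22] [22,22] [22,22] [21,21].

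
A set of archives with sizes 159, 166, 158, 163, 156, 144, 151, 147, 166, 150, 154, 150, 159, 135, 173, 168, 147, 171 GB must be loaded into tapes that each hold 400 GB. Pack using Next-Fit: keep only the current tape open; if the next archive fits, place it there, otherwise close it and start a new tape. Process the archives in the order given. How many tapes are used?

Put 159 GB in tape 1; 241 GB remain.
Put 166 GB in tape 1; 75 GB remain.
Put 158 GB in tape 2; 242 GB remain.
Put 163 GB in tape 2; 79 GB remain.
Put 156 GB in tape 3; 244 GB remain.
Put 144 GB in tape 3; 100 GB remain.
Put 151 GB in tape 4; 249 GB remain.
Put 147 GB in tape 4; 102 GB remain.
Put 166 GB in tape 5; 234 GB remain.
Put 150 GB in tape 5; 84 GB remain.
Put 154 GB in tape 6; 246 GB remain.
Put 150 GB in tape 6; 96 GB remain.
Put 159 GB in tape 7; 241 GB remain.
Put 135 GB in tape 7; 106 GB remain.
Put 173 GB in tape 8; 227 GB remain.
Put 168 GB in tape 8; 59 GB remain.
Put 147 GB in tape 9; 253 GB remain.
Put 171 GB in tape 9; 82 GB remain.
Final tapes: [159,166] [158,163] [156,144] [151,147] [166,150] [154,150] [159,135] [173,168] [147,171].

9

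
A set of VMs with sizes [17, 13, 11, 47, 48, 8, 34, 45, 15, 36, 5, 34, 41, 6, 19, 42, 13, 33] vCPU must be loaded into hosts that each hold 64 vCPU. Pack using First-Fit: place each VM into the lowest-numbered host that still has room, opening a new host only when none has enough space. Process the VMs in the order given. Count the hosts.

10

17 vCPU → host 1 (remaining 47 vCPU)
13 vCPU → host 1 (remaining 34 vCPU)
11 vCPU → host 1 (remaining 23 vCPU)
47 vCPU → host 2 (remaining 17 vCPU)
48 vCPU → host 3 (remaining 16 vCPU)
8 vCPU → host 1 (remaining 15 vCPU)
34 vCPU → host 4 (remaining 30 vCPU)
45 vCPU → host 5 (remaining 19 vCPU)
15 vCPU → host 1 (remaining 0 vCPU)
36 vCPU → host 6 (remaining 28 vCPU)
5 vCPU → host 2 (remaining 12 vCPU)
34 vCPU → host 7 (remaining 30 vCPU)
41 vCPU → host 8 (remaining 23 vCPU)
6 vCPU → host 2 (remaining 6 vCPU)
19 vCPU → host 4 (remaining 11 vCPU)
42 vCPU → host 9 (remaining 22 vCPU)
13 vCPU → host 3 (remaining 3 vCPU)
33 vCPU → host 10 (remaining 31 vCPU)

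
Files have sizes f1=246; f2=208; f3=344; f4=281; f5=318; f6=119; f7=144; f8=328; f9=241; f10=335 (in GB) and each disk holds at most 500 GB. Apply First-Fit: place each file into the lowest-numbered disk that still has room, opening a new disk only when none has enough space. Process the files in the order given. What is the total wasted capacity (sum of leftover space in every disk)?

Put f1 (246 GB) in disk 1; 254 GB remain.
Put f2 (208 GB) in disk 1; 46 GB remain.
Put f3 (344 GB) in disk 2; 156 GB remain.
Put f4 (281 GB) in disk 3; 219 GB remain.
Put f5 (318 GB) in disk 4; 182 GB remain.
Put f6 (119 GB) in disk 2; 37 GB remain.
Put f7 (144 GB) in disk 3; 75 GB remain.
Put f8 (328 GB) in disk 5; 172 GB remain.
Put f9 (241 GB) in disk 6; 259 GB remain.
Put f10 (335 GB) in disk 7; 165 GB remain.
7 disks × 500 GB = 3500 GB; used 2564 GB; unused 936 GB.

936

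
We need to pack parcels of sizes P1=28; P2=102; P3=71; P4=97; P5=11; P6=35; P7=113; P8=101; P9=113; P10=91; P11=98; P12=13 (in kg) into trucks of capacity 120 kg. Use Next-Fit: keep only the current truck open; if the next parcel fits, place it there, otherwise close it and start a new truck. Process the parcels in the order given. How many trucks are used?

10

P1 (28 kg) → truck 1 (remaining 92 kg)
P2 (102 kg) → truck 2 (remaining 18 kg)
P3 (71 kg) → truck 3 (remaining 49 kg)
P4 (97 kg) → truck 4 (remaining 23 kg)
P5 (11 kg) → truck 4 (remaining 12 kg)
P6 (35 kg) → truck 5 (remaining 85 kg)
P7 (113 kg) → truck 6 (remaining 7 kg)
P8 (101 kg) → truck 7 (remaining 19 kg)
P9 (113 kg) → truck 8 (remaining 7 kg)
P10 (91 kg) → truck 9 (remaining 29 kg)
P11 (98 kg) → truck 10 (remaining 22 kg)
P12 (13 kg) → truck 10 (remaining 9 kg)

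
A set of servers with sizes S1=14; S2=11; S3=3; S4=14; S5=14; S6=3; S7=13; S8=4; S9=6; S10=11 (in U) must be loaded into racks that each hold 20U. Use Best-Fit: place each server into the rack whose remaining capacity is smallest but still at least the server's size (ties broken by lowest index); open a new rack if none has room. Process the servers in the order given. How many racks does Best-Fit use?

6

rack 1: place S1 (14U), 6U left
rack 2: place S2 (11U), 9U left
rack 1: place S3 (3U), 3U left
rack 3: place S4 (14U), 6U left
rack 4: place S5 (14U), 6U left
rack 1: place S6 (3U), 0U left
rack 5: place S7 (13U), 7U left
rack 3: place S8 (4U), 2U left
rack 4: place S9 (6U), 0U left
rack 6: place S10 (11U), 9U left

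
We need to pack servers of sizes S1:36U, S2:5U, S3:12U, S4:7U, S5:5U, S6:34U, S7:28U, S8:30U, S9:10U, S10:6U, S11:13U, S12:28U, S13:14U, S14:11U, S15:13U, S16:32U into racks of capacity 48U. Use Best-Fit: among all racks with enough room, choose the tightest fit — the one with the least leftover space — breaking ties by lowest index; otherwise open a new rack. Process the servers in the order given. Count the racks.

7

rack 1: place S1 (36U), 12U left
rack 1: place S2 (5U), 7U left
rack 2: place S3 (12U), 36U left
rack 1: place S4 (7U), 0U left
rack 2: place S5 (5U), 31U left
rack 3: place S6 (34U), 14U left
rack 2: place S7 (28U), 3U left
rack 4: place S8 (30U), 18U left
rack 3: place S9 (10U), 4U left
rack 4: place S10 (6U), 12U left
rack 5: place S11 (13U), 35U left
rack 5: place S12 (28U), 7U left
rack 6: place S13 (14U), 34U left
rack 4: place S14 (11U), 1U left
rack 6: place S15 (13U), 21U left
rack 7: place S16 (32U), 16U left
Final racks: [36,5,7] [12,5,28] [34,10] [30,6,11] [13,28] [14,13] [32].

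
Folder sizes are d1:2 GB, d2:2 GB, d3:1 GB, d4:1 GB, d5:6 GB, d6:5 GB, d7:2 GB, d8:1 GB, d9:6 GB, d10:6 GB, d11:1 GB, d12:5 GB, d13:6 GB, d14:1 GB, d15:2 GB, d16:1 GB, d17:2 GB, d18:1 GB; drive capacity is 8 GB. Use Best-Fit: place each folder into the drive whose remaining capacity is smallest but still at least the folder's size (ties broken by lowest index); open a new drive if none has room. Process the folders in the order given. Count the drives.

7

Put d1 (2 GB) in drive 1; 6 GB remain.
Put d2 (2 GB) in drive 1; 4 GB remain.
Put d3 (1 GB) in drive 1; 3 GB remain.
Put d4 (1 GB) in drive 1; 2 GB remain.
Put d5 (6 GB) in drive 2; 2 GB remain.
Put d6 (5 GB) in drive 3; 3 GB remain.
Put d7 (2 GB) in drive 1; 0 GB remain.
Put d8 (1 GB) in drive 2; 1 GB remain.
Put d9 (6 GB) in drive 4; 2 GB remain.
Put d10 (6 GB) in drive 5; 2 GB remain.
Put d11 (1 GB) in drive 2; 0 GB remain.
Put d12 (5 GB) in drive 6; 3 GB remain.
Put d13 (6 GB) in drive 7; 2 GB remain.
Put d14 (1 GB) in drive 4; 1 GB remain.
Put d15 (2 GB) in drive 5; 0 GB remain.
Put d16 (1 GB) in drive 4; 0 GB remain.
Put d17 (2 GB) in drive 7; 0 GB remain.
Put d18 (1 GB) in drive 3; 2 GB remain.
Final drives: [2,2,1,1,2] [6,1,1] [5,1] [6,1,1] [6,2] [5] [6,2].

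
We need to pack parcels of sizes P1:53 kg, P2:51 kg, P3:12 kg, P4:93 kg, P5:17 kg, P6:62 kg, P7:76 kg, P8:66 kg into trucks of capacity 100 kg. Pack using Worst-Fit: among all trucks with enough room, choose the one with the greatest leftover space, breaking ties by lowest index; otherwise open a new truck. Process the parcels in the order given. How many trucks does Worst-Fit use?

6

Put P1 (53 kg) in truck 1; 47 kg remain.
Put P2 (51 kg) in truck 2; 49 kg remain.
Put P3 (12 kg) in truck 2; 37 kg remain.
Put P4 (93 kg) in truck 3; 7 kg remain.
Put P5 (17 kg) in truck 1; 30 kg remain.
Put P6 (62 kg) in truck 4; 38 kg remain.
Put P7 (76 kg) in truck 5; 24 kg remain.
Put P8 (66 kg) in truck 6; 34 kg remain.
Final trucks: [53,17] [51,12] [93] [62] [76] [66].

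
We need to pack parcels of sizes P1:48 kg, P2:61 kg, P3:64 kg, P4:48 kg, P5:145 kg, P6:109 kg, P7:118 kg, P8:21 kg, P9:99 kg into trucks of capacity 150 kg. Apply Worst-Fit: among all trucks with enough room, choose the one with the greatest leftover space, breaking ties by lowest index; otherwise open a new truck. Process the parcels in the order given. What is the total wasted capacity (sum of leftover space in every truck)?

187

P1 (48 kg) → truck 1 (remaining 102 kg)
P2 (61 kg) → truck 1 (remaining 41 kg)
P3 (64 kg) → truck 2 (remaining 86 kg)
P4 (48 kg) → truck 2 (remaining 38 kg)
P5 (145 kg) → truck 3 (remaining 5 kg)
P6 (109 kg) → truck 4 (remaining 41 kg)
P7 (118 kg) → truck 5 (remaining 32 kg)
P8 (21 kg) → truck 1 (remaining 20 kg)
P9 (99 kg) → truck 6 (remaining 51 kg)
6 trucks × 150 kg = 900 kg; used 713 kg; unused 187 kg.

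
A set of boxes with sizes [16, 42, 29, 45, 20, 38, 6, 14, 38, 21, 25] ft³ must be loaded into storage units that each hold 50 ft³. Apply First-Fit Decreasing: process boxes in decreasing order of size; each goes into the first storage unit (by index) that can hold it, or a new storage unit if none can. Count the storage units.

7

Sorted descending: 45, 42, 38, 38, 29, 25, 21, 20, 16, 14, 6.
storage unit 1: place 45 ft³, 5 ft³ left
storage unit 2: place 42 ft³, 8 ft³ left
storage unit 3: place 38 ft³, 12 ft³ left
storage unit 4: place 38 ft³, 12 ft³ left
storage unit 5: place 29 ft³, 21 ft³ left
storage unit 6: place 25 ft³, 25 ft³ left
storage unit 5: place 21 ft³, 0 ft³ left
storage unit 6: place 20 ft³, 5 ft³ left
storage unit 7: place 16 ft³, 34 ft³ left
storage unit 7: place 14 ft³, 20 ft³ left
storage unit 2: place 6 ft³, 2 ft³ left
Final storage units: [45] [42,6] [38] [38] [29,21] [25,20] [16,14].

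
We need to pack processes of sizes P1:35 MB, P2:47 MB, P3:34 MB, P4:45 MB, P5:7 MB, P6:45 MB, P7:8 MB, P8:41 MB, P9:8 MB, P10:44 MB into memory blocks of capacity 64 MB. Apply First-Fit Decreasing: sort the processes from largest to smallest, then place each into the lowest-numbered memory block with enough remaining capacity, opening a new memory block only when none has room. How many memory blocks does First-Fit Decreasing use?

Sorted descending: 47, 45, 45, 44, 41, 35, 34, 8, 8, 7.
memory block 1: place 47 MB, 17 MB left
memory block 2: place 45 MB, 19 MB left
memory block 3: place 45 MB, 19 MB left
memory block 4: place 44 MB, 20 MB left
memory block 5: place 41 MB, 23 MB left
memory block 6: place 35 MB, 29 MB left
memory block 7: place 34 MB, 30 MB left
memory block 1: place 8 MB, 9 MB left
memory block 1: place 8 MB, 1 MB left
memory block 2: place 7 MB, 12 MB left
Final memory blocks: [47,8,8] [45,7] [45] [44] [41] [35] [34].

7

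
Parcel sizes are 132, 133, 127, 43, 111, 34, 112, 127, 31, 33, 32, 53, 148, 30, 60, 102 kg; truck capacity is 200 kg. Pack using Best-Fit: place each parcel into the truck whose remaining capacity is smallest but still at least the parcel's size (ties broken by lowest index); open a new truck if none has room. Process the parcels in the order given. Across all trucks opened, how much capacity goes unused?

132 kg → truck 1 (remaining 68 kg)
133 kg → truck 2 (remaining 67 kg)
127 kg → truck 3 (remaining 73 kg)
43 kg → truck 2 (remaining 24 kg)
111 kg → truck 4 (remaining 89 kg)
34 kg → truck 1 (remaining 34 kg)
112 kg → truck 5 (remaining 88 kg)
127 kg → truck 6 (remaining 73 kg)
31 kg → truck 1 (remaining 3 kg)
33 kg → truck 3 (remaining 40 kg)
32 kg → truck 3 (remaining 8 kg)
53 kg → truck 6 (remaining 20 kg)
148 kg → truck 7 (remaining 52 kg)
30 kg → truck 7 (remaining 22 kg)
60 kg → truck 5 (remaining 28 kg)
102 kg → truck 8 (remaining 98 kg)
8 trucks × 200 kg = 1600 kg; used 1308 kg; unused 292 kg.

292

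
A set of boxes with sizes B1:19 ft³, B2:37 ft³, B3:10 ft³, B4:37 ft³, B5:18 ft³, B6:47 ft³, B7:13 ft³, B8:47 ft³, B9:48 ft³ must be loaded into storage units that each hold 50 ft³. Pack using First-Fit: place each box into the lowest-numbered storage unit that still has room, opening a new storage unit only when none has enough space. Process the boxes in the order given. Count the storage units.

6

B1 (19 ft³) → storage unit 1 (remaining 31 ft³)
B2 (37 ft³) → storage unit 2 (remaining 13 ft³)
B3 (10 ft³) → storage unit 1 (remaining 21 ft³)
B4 (37 ft³) → storage unit 3 (remaining 13 ft³)
B5 (18 ft³) → storage unit 1 (remaining 3 ft³)
B6 (47 ft³) → storage unit 4 (remaining 3 ft³)
B7 (13 ft³) → storage unit 2 (remaining 0 ft³)
B8 (47 ft³) → storage unit 5 (remaining 3 ft³)
B9 (48 ft³) → storage unit 6 (remaining 2 ft³)
Final storage units: [19,10,18] [37,13] [37] [47] [47] [48].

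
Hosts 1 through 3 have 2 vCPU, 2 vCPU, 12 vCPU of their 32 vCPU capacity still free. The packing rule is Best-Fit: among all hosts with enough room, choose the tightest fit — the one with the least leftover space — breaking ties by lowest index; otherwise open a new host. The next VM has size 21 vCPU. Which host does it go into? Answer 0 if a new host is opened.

No host has ≥ 21 vCPU free, so a new host is opened.

0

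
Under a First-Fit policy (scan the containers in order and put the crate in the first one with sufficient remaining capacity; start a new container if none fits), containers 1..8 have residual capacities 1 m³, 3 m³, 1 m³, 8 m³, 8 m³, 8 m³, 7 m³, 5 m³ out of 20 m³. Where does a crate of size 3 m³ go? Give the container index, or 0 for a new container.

2

Containers with room: container 2 (3 m³), container 4 (8 m³), container 5 (8 m³), container 6 (8 m³), container 7 (7 m³), container 8 (5 m³).
The first with room is container 2.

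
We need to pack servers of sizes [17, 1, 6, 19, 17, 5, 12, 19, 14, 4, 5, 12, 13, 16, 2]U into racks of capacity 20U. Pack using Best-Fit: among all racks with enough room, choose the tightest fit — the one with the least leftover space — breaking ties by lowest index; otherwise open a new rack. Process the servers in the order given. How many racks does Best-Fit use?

10

rack 1: place 17U, 3U left
rack 1: place 1U, 2U left
rack 2: place 6U, 14U left
rack 3: place 19U, 1U left
rack 4: place 17U, 3U left
rack 2: place 5U, 9U left
rack 5: place 12U, 8U left
rack 6: place 19U, 1U left
rack 7: place 14U, 6U left
rack 7: place 4U, 2U left
rack 5: place 5U, 3U left
rack 8: place 12U, 8U left
rack 9: place 13U, 7U left
rack 10: place 16U, 4U left
rack 1: place 2U, 0U left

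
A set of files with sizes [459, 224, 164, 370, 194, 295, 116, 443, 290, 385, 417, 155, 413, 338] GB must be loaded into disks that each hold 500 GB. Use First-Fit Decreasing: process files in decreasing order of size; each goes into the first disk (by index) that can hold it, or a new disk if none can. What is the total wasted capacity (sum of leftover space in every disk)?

737

Sorted descending: 459, 443, 417, 413, 385, 370, 338, 295, 290, 224, 194, 164, 155, 116.
disk 1: place 459 GB, 41 GB left
disk 2: place 443 GB, 57 GB left
disk 3: place 417 GB, 83 GB left
disk 4: place 413 GB, 87 GB left
disk 5: place 385 GB, 115 GB left
disk 6: place 370 GB, 130 GB left
disk 7: place 338 GB, 162 GB left
disk 8: place 295 GB, 205 GB left
disk 9: place 290 GB, 210 GB left
disk 10: place 224 GB, 276 GB left
disk 8: place 194 GB, 11 GB left
disk 9: place 164 GB, 46 GB left
disk 7: place 155 GB, 7 GB left
disk 6: place 116 GB, 14 GB left
10 disks × 500 GB = 5000 GB; used 4263 GB; unused 737 GB.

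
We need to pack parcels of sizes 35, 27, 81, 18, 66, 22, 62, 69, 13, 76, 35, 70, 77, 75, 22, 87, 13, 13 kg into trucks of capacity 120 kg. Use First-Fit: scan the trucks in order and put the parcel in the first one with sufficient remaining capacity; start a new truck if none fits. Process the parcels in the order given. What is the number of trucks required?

Put 35 kg in truck 1; 85 kg remain.
Put 27 kg in truck 1; 58 kg remain.
Put 81 kg in truck 2; 39 kg remain.
Put 18 kg in truck 1; 40 kg remain.
Put 66 kg in truck 3; 54 kg remain.
Put 22 kg in truck 1; 18 kg remain.
Put 62 kg in truck 4; 58 kg remain.
Put 69 kg in truck 5; 51 kg remain.
Put 13 kg in truck 1; 5 kg remain.
Put 76 kg in truck 6; 44 kg remain.
Put 35 kg in truck 2; 4 kg remain.
Put 70 kg in truck 7; 50 kg remain.
Put 77 kg in truck 8; 43 kg remain.
Put 75 kg in truck 9; 45 kg remain.
Put 22 kg in truck 3; 32 kg remain.
Put 87 kg in truck 10; 33 kg remain.
Put 13 kg in truck 3; 19 kg remain.
Put 13 kg in truck 3; 6 kg remain.

10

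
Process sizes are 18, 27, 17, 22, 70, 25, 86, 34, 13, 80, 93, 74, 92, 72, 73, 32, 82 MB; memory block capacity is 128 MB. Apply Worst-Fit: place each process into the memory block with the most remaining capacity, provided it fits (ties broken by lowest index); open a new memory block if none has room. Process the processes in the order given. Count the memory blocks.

10 memory blocks

memory block 1: place 18 MB, 110 MB left
memory block 1: place 27 MB, 83 MB left
memory block 1: place 17 MB, 66 MB left
memory block 1: place 22 MB, 44 MB left
memory block 2: place 70 MB, 58 MB left
memory block 2: place 25 MB, 33 MB left
memory block 3: place 86 MB, 42 MB left
memory block 1: place 34 MB, 10 MB left
memory block 3: place 13 MB, 29 MB left
memory block 4: place 80 MB, 48 MB left
memory block 5: place 93 MB, 35 MB left
memory block 6: place 74 MB, 54 MB left
memory block 7: place 92 MB, 36 MB left
memory block 8: place 72 MB, 56 MB left
memory block 9: place 73 MB, 55 MB left
memory block 8: place 32 MB, 24 MB left
memory block 10: place 82 MB, 46 MB left
Final memory blocks: [18,27,17,22,34] [70,25] [86,13] [80] [93] [74] [92] [72,32] [73] [82].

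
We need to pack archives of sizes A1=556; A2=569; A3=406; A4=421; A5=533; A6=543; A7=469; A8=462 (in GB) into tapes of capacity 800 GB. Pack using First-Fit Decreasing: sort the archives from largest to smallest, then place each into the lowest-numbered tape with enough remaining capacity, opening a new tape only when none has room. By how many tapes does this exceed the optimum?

0

First-Fit Decreasing: [569] [556] [543] [533] [469] [462] [421] [406] → 8 tapes.
8 archives exceed 400 GB (half the capacity), and no two of those can share a tape, so at least 8 tapes are needed.
So 8 is already optimal.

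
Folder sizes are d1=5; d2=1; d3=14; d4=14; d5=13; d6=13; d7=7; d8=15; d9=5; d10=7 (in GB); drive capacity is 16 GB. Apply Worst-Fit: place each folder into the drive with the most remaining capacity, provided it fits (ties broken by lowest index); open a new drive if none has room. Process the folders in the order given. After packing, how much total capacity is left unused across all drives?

Put d1 (5 GB) in drive 1; 11 GB remain.
Put d2 (1 GB) in drive 1; 10 GB remain.
Put d3 (14 GB) in drive 2; 2 GB remain.
Put d4 (14 GB) in drive 3; 2 GB remain.
Put d5 (13 GB) in drive 4; 3 GB remain.
Put d6 (13 GB) in drive 5; 3 GB remain.
Put d7 (7 GB) in drive 1; 3 GB remain.
Put d8 (15 GB) in drive 6; 1 GB remain.
Put d9 (5 GB) in drive 7; 11 GB remain.
Put d10 (7 GB) in drive 7; 4 GB remain.
7 drives × 16 GB = 112 GB; used 94 GB; unused 18 GB.

18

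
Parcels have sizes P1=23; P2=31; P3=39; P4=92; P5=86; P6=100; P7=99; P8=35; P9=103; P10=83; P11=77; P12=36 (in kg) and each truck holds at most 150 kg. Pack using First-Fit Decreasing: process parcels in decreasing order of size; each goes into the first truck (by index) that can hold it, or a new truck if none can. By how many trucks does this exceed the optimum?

First-Fit Decreasing: [103,39] [100,36] [99,35] [92,31,23] [86] [83] [77] → 7 trucks.
7 parcels exceed 75 kg (half the capacity), and no two of those can share a truck, so at least 7 trucks are needed.
So 7 is already optimal.

0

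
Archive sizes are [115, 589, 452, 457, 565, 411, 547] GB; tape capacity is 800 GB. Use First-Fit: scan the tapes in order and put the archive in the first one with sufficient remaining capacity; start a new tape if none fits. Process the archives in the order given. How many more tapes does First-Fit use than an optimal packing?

0

First-Fit: [115,589] [452] [457] [565] [411] [547] → 6 tapes.
6 archives exceed 400 GB (half the capacity), and no two of those can share a tape, so at least 6 tapes are needed.
So 6 is already optimal.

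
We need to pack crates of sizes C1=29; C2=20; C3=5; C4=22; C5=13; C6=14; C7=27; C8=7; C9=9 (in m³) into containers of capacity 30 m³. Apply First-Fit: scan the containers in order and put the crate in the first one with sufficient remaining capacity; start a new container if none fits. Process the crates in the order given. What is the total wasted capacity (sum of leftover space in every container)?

container 1: place C1 (29 m³), 1 m³ left
container 2: place C2 (20 m³), 10 m³ left
container 2: place C3 (5 m³), 5 m³ left
container 3: place C4 (22 m³), 8 m³ left
container 4: place C5 (13 m³), 17 m³ left
container 4: place C6 (14 m³), 3 m³ left
container 5: place C7 (27 m³), 3 m³ left
container 3: place C8 (7 m³), 1 m³ left
container 6: place C9 (9 m³), 21 m³ left
6 containers × 30 m³ = 180 m³; used 146 m³; unused 34 m³.

34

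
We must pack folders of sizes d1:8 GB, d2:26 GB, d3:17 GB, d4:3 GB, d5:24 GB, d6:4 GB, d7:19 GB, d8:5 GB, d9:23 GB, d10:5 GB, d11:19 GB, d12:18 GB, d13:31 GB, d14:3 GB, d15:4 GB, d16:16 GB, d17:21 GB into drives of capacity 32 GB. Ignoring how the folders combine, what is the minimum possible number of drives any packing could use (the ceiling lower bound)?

Total size = 8 + 26 + 17 + 3 + 24 + 4 + 19 + 5 + 23 + 5 + 19 + 18 + 31 + 3 + 4 + 16 + 21 = 246 GB.
⌈246 / 32⌉ = 8.

8 drives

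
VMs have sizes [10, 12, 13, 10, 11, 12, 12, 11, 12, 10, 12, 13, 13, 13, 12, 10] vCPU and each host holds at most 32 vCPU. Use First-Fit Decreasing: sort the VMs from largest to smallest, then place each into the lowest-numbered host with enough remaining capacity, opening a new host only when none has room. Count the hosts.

7 hosts

Sorted descending: 13, 13, 13, 13, 12, 12, 12, 12, 12, 12, 11, 11, 10, 10, 10, 10.
host 1: place 13 vCPU, 19 vCPU left
host 1: place 13 vCPU, 6 vCPU left
host 2: place 13 vCPU, 19 vCPU left
host 2: place 13 vCPU, 6 vCPU left
host 3: place 12 vCPU, 20 vCPU left
host 3: place 12 vCPU, 8 vCPU left
host 4: place 12 vCPU, 20 vCPU left
host 4: place 12 vCPU, 8 vCPU left
host 5: place 12 vCPU, 20 vCPU left
host 5: place 12 vCPU, 8 vCPU left
host 6: place 11 vCPU, 21 vCPU left
host 6: place 11 vCPU, 10 vCPU left
host 6: place 10 vCPU, 0 vCPU left
host 7: place 10 vCPU, 22 vCPU left
host 7: place 10 vCPU, 12 vCPU left
host 7: place 10 vCPU, 2 vCPU left
Final hosts: [13,13] [13,13] [12,12] [12,12] [12,12] [11,11,10] [10,10,10].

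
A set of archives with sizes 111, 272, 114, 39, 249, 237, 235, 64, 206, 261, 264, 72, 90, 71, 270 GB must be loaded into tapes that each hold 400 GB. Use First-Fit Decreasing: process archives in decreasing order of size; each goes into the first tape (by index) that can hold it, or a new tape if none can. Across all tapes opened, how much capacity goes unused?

645

Sorted descending: 272, 270, 264, 261, 249, 237, 235, 206, 114, 111, 90, 72, 71, 64, 39.
tape 1: place 272 GB, 128 GB left
tape 2: place 270 GB, 130 GB left
tape 3: place 264 GB, 136 GB left
tape 4: place 261 GB, 139 GB left
tape 5: place 249 GB, 151 GB left
tape 6: place 237 GB, 163 GB left
tape 7: place 235 GB, 165 GB left
tape 8: place 206 GB, 194 GB left
tape 1: place 114 GB, 14 GB left
tape 2: place 111 GB, 19 GB left
tape 3: place 90 GB, 46 GB left
tape 4: place 72 GB, 67 GB left
tape 5: place 71 GB, 80 GB left
tape 4: place 64 GB, 3 GB left
tape 3: place 39 GB, 7 GB left
8 tapes × 400 GB = 3200 GB; used 2555 GB; unused 645 GB.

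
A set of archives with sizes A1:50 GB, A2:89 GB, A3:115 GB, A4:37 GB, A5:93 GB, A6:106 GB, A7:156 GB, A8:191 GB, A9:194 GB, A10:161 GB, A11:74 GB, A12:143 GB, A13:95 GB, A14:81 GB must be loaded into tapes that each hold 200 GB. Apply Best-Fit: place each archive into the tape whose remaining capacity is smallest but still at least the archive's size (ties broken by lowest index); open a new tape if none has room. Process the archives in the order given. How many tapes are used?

A1 (50 GB) → tape 1 (remaining 150 GB)
A2 (89 GB) → tape 1 (remaining 61 GB)
A3 (115 GB) → tape 2 (remaining 85 GB)
A4 (37 GB) → tape 1 (remaining 24 GB)
A5 (93 GB) → tape 3 (remaining 107 GB)
A6 (106 GB) → tape 3 (remaining 1 GB)
A7 (156 GB) → tape 4 (remaining 44 GB)
A8 (191 GB) → tape 5 (remaining 9 GB)
A9 (194 GB) → tape 6 (remaining 6 GB)
A10 (161 GB) → tape 7 (remaining 39 GB)
A11 (74 GB) → tape 2 (remaining 11 GB)
A12 (143 GB) → tape 8 (remaining 57 GB)
A13 (95 GB) → tape 9 (remaining 105 GB)
A14 (81 GB) → tape 9 (remaining 24 GB)

9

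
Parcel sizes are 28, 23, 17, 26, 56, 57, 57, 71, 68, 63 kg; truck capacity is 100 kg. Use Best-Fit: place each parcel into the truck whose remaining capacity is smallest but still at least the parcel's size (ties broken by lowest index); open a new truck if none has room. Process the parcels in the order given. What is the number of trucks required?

Put 28 kg in truck 1; 72 kg remain.
Put 23 kg in truck 1; 49 kg remain.
Put 17 kg in truck 1; 32 kg remain.
Put 26 kg in truck 1; 6 kg remain.
Put 56 kg in truck 2; 44 kg remain.
Put 57 kg in truck 3; 43 kg remain.
Put 57 kg in truck 4; 43 kg remain.
Put 71 kg in truck 5; 29 kg remain.
Put 68 kg in truck 6; 32 kg remain.
Put 63 kg in truck 7; 37 kg remain.
Final trucks: [28,23,17,26] [56] [57] [57] [71] [68] [63].

7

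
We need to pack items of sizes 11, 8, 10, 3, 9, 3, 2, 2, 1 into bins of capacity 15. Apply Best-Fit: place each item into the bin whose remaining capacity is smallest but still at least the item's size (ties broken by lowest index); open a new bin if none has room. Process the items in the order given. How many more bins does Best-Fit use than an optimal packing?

0

Best-Fit: [11,3,1] [8] [10,3,2] [9,2] → 4 bins.
Total size 49; any packing needs at least ⌈49/15⌉ = 4 bins.
So 4 is already optimal.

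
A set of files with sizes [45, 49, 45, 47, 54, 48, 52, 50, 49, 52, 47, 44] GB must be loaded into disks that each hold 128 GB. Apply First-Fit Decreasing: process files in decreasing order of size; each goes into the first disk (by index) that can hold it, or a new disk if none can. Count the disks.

Sorted descending: 54, 52, 52, 50, 49, 49, 48, 47, 47, 45, 45, 44.
disk 1: place 54 GB, 74 GB left
disk 1: place 52 GB, 22 GB left
disk 2: place 52 GB, 76 GB left
disk 2: place 50 GB, 26 GB left
disk 3: place 49 GB, 79 GB left
disk 3: place 49 GB, 30 GB left
disk 4: place 48 GB, 80 GB left
disk 4: place 47 GB, 33 GB left
disk 5: place 47 GB, 81 GB left
disk 5: place 45 GB, 36 GB left
disk 6: place 45 GB, 83 GB left
disk 6: place 44 GB, 39 GB left
Final disks: [54,52] [52,50] [49,49] [48,47] [47,45] [45,44].

6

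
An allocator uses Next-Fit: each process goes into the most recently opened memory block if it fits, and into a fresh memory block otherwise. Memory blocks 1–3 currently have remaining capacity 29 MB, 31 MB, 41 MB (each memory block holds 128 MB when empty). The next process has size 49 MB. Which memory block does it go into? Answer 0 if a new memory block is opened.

0

Next-Fit only looks at memory block 3, which has 41 MB free.
49 MB does not fit, so a new memory block is opened.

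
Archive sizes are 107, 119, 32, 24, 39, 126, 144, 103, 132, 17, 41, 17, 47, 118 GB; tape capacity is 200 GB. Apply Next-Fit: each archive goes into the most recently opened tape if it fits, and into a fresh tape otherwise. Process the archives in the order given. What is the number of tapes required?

7

Put 107 GB in tape 1; 93 GB remain.
Put 119 GB in tape 2; 81 GB remain.
Put 32 GB in tape 2; 49 GB remain.
Put 24 GB in tape 2; 25 GB remain.
Put 39 GB in tape 3; 161 GB remain.
Put 126 GB in tape 3; 35 GB remain.
Put 144 GB in tape 4; 56 GB remain.
Put 103 GB in tape 5; 97 GB remain.
Put 132 GB in tape 6; 68 GB remain.
Put 17 GB in tape 6; 51 GB remain.
Put 41 GB in tape 6; 10 GB remain.
Put 17 GB in tape 7; 183 GB remain.
Put 47 GB in tape 7; 136 GB remain.
Put 118 GB in tape 7; 18 GB remain.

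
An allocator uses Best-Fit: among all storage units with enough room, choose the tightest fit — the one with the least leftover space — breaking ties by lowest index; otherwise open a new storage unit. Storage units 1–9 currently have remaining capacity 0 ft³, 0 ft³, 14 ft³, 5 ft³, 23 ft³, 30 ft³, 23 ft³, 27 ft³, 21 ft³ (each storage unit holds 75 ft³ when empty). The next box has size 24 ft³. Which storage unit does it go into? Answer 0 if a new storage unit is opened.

Storage units with room: storage unit 6 (30 ft³), storage unit 8 (27 ft³).
Tightest fit is storage unit 8 with 27 ft³ free.

8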